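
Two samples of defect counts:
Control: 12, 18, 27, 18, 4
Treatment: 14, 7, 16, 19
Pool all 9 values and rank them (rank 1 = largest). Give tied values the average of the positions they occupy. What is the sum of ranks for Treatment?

21

Sorted (descending): 27, 19, 18, 18, 16, 14, 12, 7, 4
The 2 values of 18 occupy positions 3–4 → average rank (3+4)/2 = 3.5.
Treatment values → pooled ranks: 14→6, 7→8, 16→5, 19→2
Rank sum = 6 + 8 + 5 + 2 = 21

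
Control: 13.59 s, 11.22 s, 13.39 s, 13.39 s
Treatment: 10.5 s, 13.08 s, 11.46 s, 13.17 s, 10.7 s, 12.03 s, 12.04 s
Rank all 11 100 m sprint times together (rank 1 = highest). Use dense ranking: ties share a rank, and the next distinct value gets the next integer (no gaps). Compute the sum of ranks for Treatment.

Sorted (descending): 13.59, 13.39, 13.39, 13.17, 13.08, 12.04, 12.03, 11.46, 11.22, 10.7, 10.5
The 2 values of 13.39 share dense rank 2.
Remaining distinct values take the next consecutive integers.
Treatment values → pooled ranks: 10.5→10, 13.08→4, 11.46→7, 13.17→3, 10.7→9, 12.03→6, 12.04→5
Rank sum = 10 + 4 + 7 + 3 + 9 + 6 + 5 = 44

44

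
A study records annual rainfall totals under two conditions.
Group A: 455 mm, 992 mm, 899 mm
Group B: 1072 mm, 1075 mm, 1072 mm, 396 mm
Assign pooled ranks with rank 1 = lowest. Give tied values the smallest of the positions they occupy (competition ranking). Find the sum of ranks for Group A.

9

Sorted (ascending): 396, 455, 899, 992, 1072, 1072, 1075
The 2 values of 1072 occupy positions 5–6 → each gets rank 5.
Group A values → pooled ranks: 455→2, 992→4, 899→3
Rank sum = 2 + 4 + 3 = 9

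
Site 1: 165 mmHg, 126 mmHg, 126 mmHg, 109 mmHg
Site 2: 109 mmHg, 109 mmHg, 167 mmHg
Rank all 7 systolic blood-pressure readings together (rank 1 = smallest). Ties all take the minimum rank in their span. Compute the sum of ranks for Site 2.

Sorted (ascending): 109, 109, 109, 126, 126, 165, 167
The 3 values of 109 occupy positions 1–3 → each gets rank 1.
The 2 values of 126 occupy positions 4–5 → each gets rank 4.
Site 2 values → pooled ranks: 109→1, 109→1, 167→7
Rank sum = 1 + 1 + 7 = 9

9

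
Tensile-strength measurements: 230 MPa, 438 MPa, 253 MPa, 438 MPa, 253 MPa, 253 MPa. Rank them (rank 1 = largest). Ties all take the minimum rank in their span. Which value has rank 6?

230

Sorted (descending): 438, 438, 253, 253, 253, 230
The 2 values of 438 occupy positions 1–2 → each gets rank 1.
The 3 values of 253 occupy positions 3–5 → each gets rank 3.
Rank 6 → value 230.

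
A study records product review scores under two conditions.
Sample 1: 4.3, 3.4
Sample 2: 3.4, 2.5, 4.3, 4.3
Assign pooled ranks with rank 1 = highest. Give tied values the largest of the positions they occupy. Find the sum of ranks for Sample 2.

17

Sorted (descending): 4.3, 4.3, 4.3, 3.4, 3.4, 2.5
The 3 values of 4.3 occupy positions 1–3 → each gets rank 3.
The 2 values of 3.4 occupy positions 4–5 → each gets rank 5.
Sample 2 values → pooled ranks: 3.4→5, 2.5→6, 4.3→3, 4.3→3
Rank sum = 5 + 6 + 3 + 3 = 17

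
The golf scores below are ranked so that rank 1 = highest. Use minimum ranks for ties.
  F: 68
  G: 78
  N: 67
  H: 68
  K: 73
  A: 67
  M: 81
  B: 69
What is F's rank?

Sorted (descending): 81, 78, 73, 69, 68, 68, 67, 67
The 2 values of 68 occupy positions 5–6 → each gets rank 5.
The 2 values of 67 occupy positions 7–8 → each gets rank 7.
F has value 68 → rank 5.

5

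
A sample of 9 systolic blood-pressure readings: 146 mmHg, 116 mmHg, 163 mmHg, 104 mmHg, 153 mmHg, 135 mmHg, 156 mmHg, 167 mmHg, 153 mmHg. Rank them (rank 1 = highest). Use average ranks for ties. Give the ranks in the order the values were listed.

Sorted (descending): 167, 163, 156, 153, 153, 146, 135, 116, 104
The 2 values of 153 occupy positions 4–5 → average rank (4+5)/2 = 4.5.

6, 8, 2, 9, 4.5, 7, 3, 1, 4.5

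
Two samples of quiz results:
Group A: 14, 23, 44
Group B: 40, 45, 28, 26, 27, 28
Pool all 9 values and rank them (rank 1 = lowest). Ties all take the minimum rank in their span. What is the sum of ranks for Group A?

Sorted (ascending): 14, 23, 26, 27, 28, 28, 40, 44, 45
The 2 values of 28 occupy positions 5–6 → each gets rank 5.
Group A values → pooled ranks: 14→1, 23→2, 44→8
Rank sum = 1 + 2 + 8 = 11

11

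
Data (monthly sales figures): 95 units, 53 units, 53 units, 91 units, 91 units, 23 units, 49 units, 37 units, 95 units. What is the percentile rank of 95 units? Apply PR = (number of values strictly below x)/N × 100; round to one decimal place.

N = 9.
Strictly below 95: 7. Equal to 95: 2.
PR = 7/9 × 100 = 77.8

77.8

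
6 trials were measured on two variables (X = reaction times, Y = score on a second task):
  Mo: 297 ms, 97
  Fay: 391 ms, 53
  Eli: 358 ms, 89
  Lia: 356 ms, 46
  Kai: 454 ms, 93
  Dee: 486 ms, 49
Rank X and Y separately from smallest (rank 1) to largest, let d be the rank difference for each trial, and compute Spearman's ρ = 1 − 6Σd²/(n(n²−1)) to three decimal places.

Ranks of variable 1: 1, 4, 3, 2, 5, 6
Ranks of variable 2: 6, 3, 4, 1, 5, 2
d = r₁ − r₂: -5, 1, -1, 1, 0, 4
d²: 25, 1, 1, 1, 0, 16; Σd² = 44
ρ = 1 − 6·44/(6·35) = 1 − 264/210 = -0.257

-0.257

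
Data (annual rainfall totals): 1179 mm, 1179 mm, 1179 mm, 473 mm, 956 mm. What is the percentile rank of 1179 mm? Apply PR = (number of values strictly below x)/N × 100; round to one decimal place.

N = 5.
Strictly below 1179: 2. Equal to 1179: 3.
PR = 2/5 × 100 = 40.0

40.0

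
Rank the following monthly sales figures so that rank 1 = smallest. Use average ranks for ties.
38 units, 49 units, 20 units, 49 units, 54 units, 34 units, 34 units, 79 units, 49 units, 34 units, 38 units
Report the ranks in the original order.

Sorted (ascending): 20, 34, 34, 34, 38, 38, 49, 49, 49, 54, 79
The 3 values of 34 occupy positions 2–4 → average rank 3.
The 2 values of 38 occupy positions 5–6 → average rank (5+6)/2 = 5.5.
The 3 values of 49 occupy positions 7–9 → average rank 8.

5.5, 8, 1, 8, 10, 3, 3, 11, 8, 3, 5.5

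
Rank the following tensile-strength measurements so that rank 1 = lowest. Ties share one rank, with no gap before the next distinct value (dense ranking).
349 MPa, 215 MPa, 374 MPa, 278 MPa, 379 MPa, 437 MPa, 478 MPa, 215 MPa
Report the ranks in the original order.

3, 1, 4, 2, 5, 6, 7, 1

Sorted (ascending): 215, 215, 278, 349, 374, 379, 437, 478
The 2 values of 215 share dense rank 1.
Remaining distinct values take the next consecutive integers.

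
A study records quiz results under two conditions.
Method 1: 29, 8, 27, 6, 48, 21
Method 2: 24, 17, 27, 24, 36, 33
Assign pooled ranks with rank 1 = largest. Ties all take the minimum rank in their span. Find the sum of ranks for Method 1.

42

Sorted (descending): 48, 36, 33, 29, 27, 27, 24, 24, 21, 17, 8, 6
The 2 values of 27 occupy positions 5–6 → each gets rank 5.
The 2 values of 24 occupy positions 7–8 → each gets rank 7.
Method 1 values → pooled ranks: 29→4, 8→11, 27→5, 6→12, 48→1, 21→9
Rank sum = 4 + 11 + 5 + 12 + 1 + 9 = 42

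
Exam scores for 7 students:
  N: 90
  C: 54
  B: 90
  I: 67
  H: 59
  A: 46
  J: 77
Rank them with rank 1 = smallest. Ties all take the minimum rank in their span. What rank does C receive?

Sorted (ascending): 46, 54, 59, 67, 77, 90, 90
The 2 values of 90 occupy positions 6–7 → each gets rank 6.
C has value 54 → rank 2.

2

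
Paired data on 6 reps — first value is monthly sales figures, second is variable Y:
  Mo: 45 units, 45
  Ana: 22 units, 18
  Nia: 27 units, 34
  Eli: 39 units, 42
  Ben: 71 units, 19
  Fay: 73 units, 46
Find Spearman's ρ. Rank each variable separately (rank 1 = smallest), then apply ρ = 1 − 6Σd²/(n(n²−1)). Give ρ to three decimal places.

0.657

Ranks of variable 1: 4, 1, 2, 3, 5, 6
Ranks of variable 2: 5, 1, 3, 4, 2, 6
d = r₁ − r₂: -1, 0, -1, -1, 3, 0
d²: 1, 0, 1, 1, 9, 0; Σd² = 12
ρ = 1 − 6·12/(6·35) = 1 − 72/210 = 0.657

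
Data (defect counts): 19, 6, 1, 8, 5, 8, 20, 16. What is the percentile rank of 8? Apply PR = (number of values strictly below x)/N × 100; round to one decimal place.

N = 8.
Strictly below 8: 3. Equal to 8: 2.
PR = 3/8 × 100 = 37.5

37.5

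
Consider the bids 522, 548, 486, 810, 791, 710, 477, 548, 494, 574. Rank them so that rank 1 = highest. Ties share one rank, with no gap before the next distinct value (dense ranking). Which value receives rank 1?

810

Sorted (descending): 810, 791, 710, 574, 548, 548, 522, 494, 486, 477
The 2 values of 548 share dense rank 5.
Remaining distinct values take the next consecutive integers.
Rank 1 → value 810.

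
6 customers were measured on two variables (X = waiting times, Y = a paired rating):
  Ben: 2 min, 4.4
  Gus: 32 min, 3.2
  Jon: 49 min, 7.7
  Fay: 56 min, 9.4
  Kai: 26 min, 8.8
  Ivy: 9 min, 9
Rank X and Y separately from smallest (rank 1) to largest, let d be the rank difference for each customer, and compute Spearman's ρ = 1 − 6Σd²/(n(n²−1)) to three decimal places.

Ranks of variable 1: 1, 4, 5, 6, 3, 2
Ranks of variable 2: 2, 1, 3, 6, 4, 5
d = r₁ − r₂: -1, 3, 2, 0, -1, -3
d²: 1, 9, 4, 0, 1, 9; Σd² = 24
ρ = 1 − 6·24/(6·35) = 1 − 144/210 = 0.314

0.314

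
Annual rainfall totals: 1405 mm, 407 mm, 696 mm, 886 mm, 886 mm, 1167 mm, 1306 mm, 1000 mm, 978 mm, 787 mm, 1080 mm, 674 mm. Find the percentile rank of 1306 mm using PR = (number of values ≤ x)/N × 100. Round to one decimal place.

N = 12.
Strictly below 1306: 10. Equal to 1306: 1.
PR = 11/12 × 100 = 91.7

91.7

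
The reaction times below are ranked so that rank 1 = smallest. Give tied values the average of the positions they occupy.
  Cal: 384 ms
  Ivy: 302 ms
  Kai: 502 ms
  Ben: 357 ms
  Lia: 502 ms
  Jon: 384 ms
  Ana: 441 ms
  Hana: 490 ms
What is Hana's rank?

Sorted (ascending): 302, 357, 384, 384, 441, 490, 502, 502
The 2 values of 384 occupy positions 3–4 → average rank (3+4)/2 = 3.5.
The 2 values of 502 occupy positions 7–8 → average rank (7+8)/2 = 7.5.
Hana has value 490 ms → rank 6.

6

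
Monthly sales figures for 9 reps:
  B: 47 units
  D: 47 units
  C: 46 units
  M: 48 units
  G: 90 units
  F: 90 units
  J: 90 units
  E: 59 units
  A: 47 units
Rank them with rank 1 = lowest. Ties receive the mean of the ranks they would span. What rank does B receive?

3

Sorted (ascending): 46, 47, 47, 47, 48, 59, 90, 90, 90
The 3 values of 47 occupy positions 2–4 → average rank 3.
The 3 values of 90 occupy positions 7–9 → average rank 8.
B has value 47 units → rank 3.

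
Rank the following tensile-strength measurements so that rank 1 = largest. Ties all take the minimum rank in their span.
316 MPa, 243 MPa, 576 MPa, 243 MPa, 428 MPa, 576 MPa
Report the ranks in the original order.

4, 5, 1, 5, 3, 1

Sorted (descending): 576, 576, 428, 316, 243, 243
The 2 values of 576 occupy positions 1–2 → each gets rank 1.
The 2 values of 243 occupy positions 5–6 → each gets rank 5.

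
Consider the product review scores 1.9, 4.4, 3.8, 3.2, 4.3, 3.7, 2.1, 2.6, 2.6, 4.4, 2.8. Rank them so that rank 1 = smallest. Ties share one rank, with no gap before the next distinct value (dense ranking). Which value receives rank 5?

3.2

Sorted (ascending): 1.9, 2.1, 2.6, 2.6, 2.8, 3.2, 3.7, 3.8, 4.3, 4.4, 4.4
The 2 values of 2.6 share dense rank 3.
The 2 values of 4.4 share dense rank 9.
Remaining distinct values take the next consecutive integers.
Rank 5 → value 3.2.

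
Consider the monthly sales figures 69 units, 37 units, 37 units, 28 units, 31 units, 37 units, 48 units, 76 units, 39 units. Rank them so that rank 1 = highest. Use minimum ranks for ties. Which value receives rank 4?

39

Sorted (descending): 76, 69, 48, 39, 37, 37, 37, 31, 28
The 3 values of 37 occupy positions 5–7 → each gets rank 5.
Rank 4 → value 39.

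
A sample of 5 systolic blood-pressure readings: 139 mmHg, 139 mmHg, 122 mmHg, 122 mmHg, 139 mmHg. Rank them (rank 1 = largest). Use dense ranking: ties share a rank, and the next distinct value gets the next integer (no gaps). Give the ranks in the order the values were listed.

Sorted (descending): 139, 139, 139, 122, 122
The 3 values of 139 share dense rank 1.
The 2 values of 122 share dense rank 2.

1, 1, 2, 2, 1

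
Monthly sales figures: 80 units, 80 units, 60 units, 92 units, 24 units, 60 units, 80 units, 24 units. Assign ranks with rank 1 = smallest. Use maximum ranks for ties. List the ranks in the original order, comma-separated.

7, 7, 4, 8, 2, 4, 7, 2

Sorted (ascending): 24, 24, 60, 60, 80, 80, 80, 92
The 2 values of 24 occupy positions 1–2 → each gets rank 2.
The 2 values of 60 occupy positions 3–4 → each gets rank 4.
The 3 values of 80 occupy positions 5–7 → each gets rank 7.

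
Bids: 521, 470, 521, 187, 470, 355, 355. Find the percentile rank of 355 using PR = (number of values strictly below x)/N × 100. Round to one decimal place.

14.3

N = 7.
Strictly below 355: 1. Equal to 355: 2.
PR = 1/7 × 100 = 14.3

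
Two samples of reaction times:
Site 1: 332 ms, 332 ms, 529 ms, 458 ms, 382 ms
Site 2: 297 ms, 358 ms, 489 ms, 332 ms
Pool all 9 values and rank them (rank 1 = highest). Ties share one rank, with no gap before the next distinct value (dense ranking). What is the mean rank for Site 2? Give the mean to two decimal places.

Sorted (descending): 529, 489, 458, 382, 358, 332, 332, 332, 297
The 3 values of 332 share dense rank 6.
Remaining distinct values take the next consecutive integers.
Site 2 values → pooled ranks: 297→7, 358→5, 489→2, 332→6
Mean rank = (7 + 5 + 2 + 6) / 4 = 5.00

5.00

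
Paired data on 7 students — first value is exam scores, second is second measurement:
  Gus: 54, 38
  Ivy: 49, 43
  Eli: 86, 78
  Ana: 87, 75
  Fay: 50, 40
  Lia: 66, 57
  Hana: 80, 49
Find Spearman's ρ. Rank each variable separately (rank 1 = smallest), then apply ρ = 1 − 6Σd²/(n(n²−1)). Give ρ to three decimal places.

0.786

Ranks of variable 1: 3, 1, 6, 7, 2, 4, 5
Ranks of variable 2: 1, 3, 7, 6, 2, 5, 4
d = r₁ − r₂: 2, -2, -1, 1, 0, -1, 1
d²: 4, 4, 1, 1, 0, 1, 1; Σd² = 12
ρ = 1 − 6·12/(7·48) = 1 − 72/336 = 0.786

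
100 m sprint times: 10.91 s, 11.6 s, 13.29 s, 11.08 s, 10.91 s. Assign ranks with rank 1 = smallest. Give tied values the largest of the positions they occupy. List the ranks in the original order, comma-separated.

2, 4, 5, 3, 2

Sorted (ascending): 10.91, 10.91, 11.08, 11.6, 13.29
The 2 values of 10.91 occupy positions 1–2 → each gets rank 2.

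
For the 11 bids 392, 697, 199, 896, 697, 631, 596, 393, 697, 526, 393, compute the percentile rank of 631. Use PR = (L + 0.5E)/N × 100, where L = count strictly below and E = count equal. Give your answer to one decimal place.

N = 11.
Strictly below 631: 6. Equal to 631: 1.
PR = (6 + 0.5·1)/11 × 100 = 59.1

59.1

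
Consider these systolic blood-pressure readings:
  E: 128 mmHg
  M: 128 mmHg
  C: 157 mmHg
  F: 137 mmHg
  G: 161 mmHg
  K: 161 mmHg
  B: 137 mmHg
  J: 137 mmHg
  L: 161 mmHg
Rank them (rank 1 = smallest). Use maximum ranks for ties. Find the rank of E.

2

Sorted (ascending): 128, 128, 137, 137, 137, 157, 161, 161, 161
The 2 values of 128 occupy positions 1–2 → each gets rank 2.
The 3 values of 137 occupy positions 3–5 → each gets rank 5.
The 3 values of 161 occupy positions 7–9 → each gets rank 9.
E has value 128 mmHg → rank 2.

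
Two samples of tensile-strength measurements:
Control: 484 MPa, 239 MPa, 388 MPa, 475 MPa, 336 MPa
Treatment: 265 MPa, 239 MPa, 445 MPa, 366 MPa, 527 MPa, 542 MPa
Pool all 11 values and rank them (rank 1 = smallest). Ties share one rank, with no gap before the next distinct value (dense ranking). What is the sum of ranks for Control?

24

Sorted (ascending): 239, 239, 265, 336, 366, 388, 445, 475, 484, 527, 542
The 2 values of 239 share dense rank 1.
Remaining distinct values take the next consecutive integers.
Control values → pooled ranks: 484→8, 239→1, 388→5, 475→7, 336→3
Rank sum = 8 + 1 + 5 + 7 + 3 = 24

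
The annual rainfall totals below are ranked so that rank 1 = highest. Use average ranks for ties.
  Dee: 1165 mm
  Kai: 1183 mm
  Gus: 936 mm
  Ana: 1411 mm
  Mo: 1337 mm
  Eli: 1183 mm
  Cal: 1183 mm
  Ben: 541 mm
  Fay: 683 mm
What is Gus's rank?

7

Sorted (descending): 1411, 1337, 1183, 1183, 1183, 1165, 936, 683, 541
The 3 values of 1183 occupy positions 3–5 → average rank 4.
Gus has value 936 mm → rank 7.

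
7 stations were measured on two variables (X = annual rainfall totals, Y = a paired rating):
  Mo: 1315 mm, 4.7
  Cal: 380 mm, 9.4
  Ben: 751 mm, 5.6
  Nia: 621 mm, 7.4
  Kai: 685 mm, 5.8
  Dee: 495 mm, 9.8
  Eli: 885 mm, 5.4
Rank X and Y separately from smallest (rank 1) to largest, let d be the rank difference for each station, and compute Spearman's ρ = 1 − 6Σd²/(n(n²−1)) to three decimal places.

Ranks of variable 1: 7, 1, 5, 3, 4, 2, 6
Ranks of variable 2: 1, 6, 3, 5, 4, 7, 2
d = r₁ − r₂: 6, -5, 2, -2, 0, -5, 4
d²: 36, 25, 4, 4, 0, 25, 16; Σd² = 110
ρ = 1 − 6·110/(7·48) = 1 − 660/336 = -0.964

-0.964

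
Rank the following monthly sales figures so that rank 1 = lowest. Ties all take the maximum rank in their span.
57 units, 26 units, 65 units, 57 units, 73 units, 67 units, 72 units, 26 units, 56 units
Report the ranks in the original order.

5, 2, 6, 5, 9, 7, 8, 2, 3

Sorted (ascending): 26, 26, 56, 57, 57, 65, 67, 72, 73
The 2 values of 26 occupy positions 1–2 → each gets rank 2.
The 2 values of 57 occupy positions 4–5 → each gets rank 5.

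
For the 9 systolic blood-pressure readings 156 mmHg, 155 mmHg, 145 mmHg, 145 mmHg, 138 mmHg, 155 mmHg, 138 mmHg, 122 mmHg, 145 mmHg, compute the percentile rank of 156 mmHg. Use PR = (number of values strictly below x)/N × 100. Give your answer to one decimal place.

N = 9.
Strictly below 156: 8. Equal to 156: 1.
PR = 8/9 × 100 = 88.9

88.9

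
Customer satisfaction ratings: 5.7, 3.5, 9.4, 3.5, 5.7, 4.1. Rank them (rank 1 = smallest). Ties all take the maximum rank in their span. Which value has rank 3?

Sorted (ascending): 3.5, 3.5, 4.1, 5.7, 5.7, 9.4
The 2 values of 3.5 occupy positions 1–2 → each gets rank 2.
The 2 values of 5.7 occupy positions 4–5 → each gets rank 5.
Rank 3 → value 4.1.

4.1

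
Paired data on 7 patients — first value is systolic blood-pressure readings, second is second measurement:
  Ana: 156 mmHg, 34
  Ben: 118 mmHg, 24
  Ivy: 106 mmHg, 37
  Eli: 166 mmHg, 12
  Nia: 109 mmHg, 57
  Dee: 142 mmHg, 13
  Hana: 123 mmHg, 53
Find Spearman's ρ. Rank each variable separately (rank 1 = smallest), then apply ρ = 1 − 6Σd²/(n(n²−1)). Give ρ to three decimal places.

Ranks of variable 1: 6, 3, 1, 7, 2, 5, 4
Ranks of variable 2: 4, 3, 5, 1, 7, 2, 6
d = r₁ − r₂: 2, 0, -4, 6, -5, 3, -2
d²: 4, 0, 16, 36, 25, 9, 4; Σd² = 94
ρ = 1 − 6·94/(7·48) = 1 − 564/336 = -0.679

-0.679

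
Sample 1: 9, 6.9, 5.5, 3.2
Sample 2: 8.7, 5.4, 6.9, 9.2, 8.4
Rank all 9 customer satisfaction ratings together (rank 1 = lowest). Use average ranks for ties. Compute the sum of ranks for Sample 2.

28.5

Sorted (ascending): 3.2, 5.4, 5.5, 6.9, 6.9, 8.4, 8.7, 9, 9.2
The 2 values of 6.9 occupy positions 4–5 → average rank (4+5)/2 = 4.5.
Sample 2 values → pooled ranks: 8.7→7, 5.4→2, 6.9→4.5, 9.2→9, 8.4→6
Rank sum = 7 + 2 + 4.5 + 9 + 6 = 28.5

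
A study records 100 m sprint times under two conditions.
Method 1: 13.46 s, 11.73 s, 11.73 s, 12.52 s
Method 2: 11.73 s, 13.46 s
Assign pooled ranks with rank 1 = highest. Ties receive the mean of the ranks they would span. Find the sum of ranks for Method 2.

Sorted (descending): 13.46, 13.46, 12.52, 11.73, 11.73, 11.73
The 2 values of 13.46 occupy positions 1–2 → average rank (1+2)/2 = 1.5.
The 3 values of 11.73 occupy positions 4–6 → average rank 5.
Method 2 values → pooled ranks: 11.73→5, 13.46→1.5
Rank sum = 5 + 1.5 = 6.5

6.5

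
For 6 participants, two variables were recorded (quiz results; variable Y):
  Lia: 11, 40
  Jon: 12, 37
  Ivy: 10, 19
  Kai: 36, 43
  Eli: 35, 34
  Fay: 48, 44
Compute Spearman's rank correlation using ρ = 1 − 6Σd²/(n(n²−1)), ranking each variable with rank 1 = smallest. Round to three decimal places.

Ranks of variable 1: 2, 3, 1, 5, 4, 6
Ranks of variable 2: 4, 3, 1, 5, 2, 6
d = r₁ − r₂: -2, 0, 0, 0, 2, 0
d²: 4, 0, 0, 0, 4, 0; Σd² = 8
ρ = 1 − 6·8/(6·35) = 1 − 48/210 = 0.771

0.771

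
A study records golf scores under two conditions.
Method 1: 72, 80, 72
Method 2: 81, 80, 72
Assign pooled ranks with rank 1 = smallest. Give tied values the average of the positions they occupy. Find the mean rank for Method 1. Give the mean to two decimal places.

2.83

Sorted (ascending): 72, 72, 72, 80, 80, 81
The 3 values of 72 occupy positions 1–3 → average rank 2.
The 2 values of 80 occupy positions 4–5 → average rank (4+5)/2 = 4.5.
Method 1 values → pooled ranks: 72→2, 80→4.5, 72→2
Mean rank = (2 + 4.5 + 2) / 3 = 2.83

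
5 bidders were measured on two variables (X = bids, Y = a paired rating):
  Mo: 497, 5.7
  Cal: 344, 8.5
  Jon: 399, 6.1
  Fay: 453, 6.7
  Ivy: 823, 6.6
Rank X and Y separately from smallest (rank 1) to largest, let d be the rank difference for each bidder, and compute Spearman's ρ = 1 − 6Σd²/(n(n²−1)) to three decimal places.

Ranks of variable 1: 4, 1, 2, 3, 5
Ranks of variable 2: 1, 5, 2, 4, 3
d = r₁ − r₂: 3, -4, 0, -1, 2
d²: 9, 16, 0, 1, 4; Σd² = 30
ρ = 1 − 6·30/(5·24) = 1 − 180/120 = -0.500

-0.500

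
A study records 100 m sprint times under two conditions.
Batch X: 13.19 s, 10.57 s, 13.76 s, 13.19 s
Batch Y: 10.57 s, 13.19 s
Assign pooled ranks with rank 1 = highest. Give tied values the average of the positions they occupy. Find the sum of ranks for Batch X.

Sorted (descending): 13.76, 13.19, 13.19, 13.19, 10.57, 10.57
The 3 values of 13.19 occupy positions 2–4 → average rank 3.
The 2 values of 10.57 occupy positions 5–6 → average rank (5+6)/2 = 5.5.
Batch X values → pooled ranks: 13.19→3, 10.57→5.5, 13.76→1, 13.19→3
Rank sum = 3 + 5.5 + 1 + 3 = 12.5

12.5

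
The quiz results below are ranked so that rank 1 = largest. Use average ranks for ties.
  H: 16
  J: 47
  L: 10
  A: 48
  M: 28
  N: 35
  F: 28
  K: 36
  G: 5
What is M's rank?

5.5

Sorted (descending): 48, 47, 36, 35, 28, 28, 16, 10, 5
The 2 values of 28 occupy positions 5–6 → average rank (5+6)/2 = 5.5.
M has value 28 → rank 5.5.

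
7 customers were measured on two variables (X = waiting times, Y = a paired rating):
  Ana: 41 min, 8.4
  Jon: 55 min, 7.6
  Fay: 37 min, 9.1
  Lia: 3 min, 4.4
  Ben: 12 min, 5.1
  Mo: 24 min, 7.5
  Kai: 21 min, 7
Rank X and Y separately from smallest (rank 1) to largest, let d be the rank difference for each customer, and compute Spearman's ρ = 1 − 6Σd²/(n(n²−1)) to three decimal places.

0.857

Ranks of variable 1: 6, 7, 5, 1, 2, 4, 3
Ranks of variable 2: 6, 5, 7, 1, 2, 4, 3
d = r₁ − r₂: 0, 2, -2, 0, 0, 0, 0
d²: 0, 4, 4, 0, 0, 0, 0; Σd² = 8
ρ = 1 − 6·8/(7·48) = 1 − 48/336 = 0.857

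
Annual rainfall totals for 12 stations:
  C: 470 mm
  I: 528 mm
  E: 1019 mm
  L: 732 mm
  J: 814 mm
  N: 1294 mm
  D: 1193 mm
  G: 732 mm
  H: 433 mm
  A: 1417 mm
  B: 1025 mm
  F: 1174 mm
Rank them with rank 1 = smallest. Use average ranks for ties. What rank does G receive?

Sorted (ascending): 433, 470, 528, 732, 732, 814, 1019, 1025, 1174, 1193, 1294, 1417
The 2 values of 732 occupy positions 4–5 → average rank (4+5)/2 = 4.5.
G has value 732 mm → rank 4.5.

4.5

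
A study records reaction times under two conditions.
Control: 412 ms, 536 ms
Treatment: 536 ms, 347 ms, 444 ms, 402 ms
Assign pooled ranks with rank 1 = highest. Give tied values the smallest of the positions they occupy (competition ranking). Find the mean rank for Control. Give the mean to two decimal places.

2.50

Sorted (descending): 536, 536, 444, 412, 402, 347
The 2 values of 536 occupy positions 1–2 → each gets rank 1.
Control values → pooled ranks: 412→4, 536→1
Mean rank = (4 + 1) / 2 = 2.50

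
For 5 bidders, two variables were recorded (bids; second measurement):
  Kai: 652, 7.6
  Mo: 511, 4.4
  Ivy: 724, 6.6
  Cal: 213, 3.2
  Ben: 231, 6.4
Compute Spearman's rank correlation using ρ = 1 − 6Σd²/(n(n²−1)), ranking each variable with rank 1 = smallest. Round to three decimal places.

Ranks of variable 1: 4, 3, 5, 1, 2
Ranks of variable 2: 5, 2, 4, 1, 3
d = r₁ − r₂: -1, 1, 1, 0, -1
d²: 1, 1, 1, 0, 1; Σd² = 4
ρ = 1 − 6·4/(5·24) = 1 − 24/120 = 0.800

0.800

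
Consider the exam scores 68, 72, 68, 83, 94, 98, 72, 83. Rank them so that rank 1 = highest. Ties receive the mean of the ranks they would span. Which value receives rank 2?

Sorted (descending): 98, 94, 83, 83, 72, 72, 68, 68
The 2 values of 83 occupy positions 3–4 → average rank (3+4)/2 = 3.5.
The 2 values of 72 occupy positions 5–6 → average rank (5+6)/2 = 5.5.
The 2 values of 68 occupy positions 7–8 → average rank (7+8)/2 = 7.5.
Rank 2 → value 94.

94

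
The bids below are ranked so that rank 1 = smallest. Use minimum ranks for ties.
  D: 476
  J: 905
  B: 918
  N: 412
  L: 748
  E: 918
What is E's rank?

5

Sorted (ascending): 412, 476, 748, 905, 918, 918
The 2 values of 918 occupy positions 5–6 → each gets rank 5.
E has value 918 → rank 5.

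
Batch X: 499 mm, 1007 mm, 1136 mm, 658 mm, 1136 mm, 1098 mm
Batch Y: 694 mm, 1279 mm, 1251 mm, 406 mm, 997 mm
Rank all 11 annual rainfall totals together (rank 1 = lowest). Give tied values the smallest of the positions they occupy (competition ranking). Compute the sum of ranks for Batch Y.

31

Sorted (ascending): 406, 499, 658, 694, 997, 1007, 1098, 1136, 1136, 1251, 1279
The 2 values of 1136 occupy positions 8–9 → each gets rank 8.
Batch Y values → pooled ranks: 694→4, 1279→11, 1251→10, 406→1, 997→5
Rank sum = 4 + 11 + 10 + 1 + 5 = 31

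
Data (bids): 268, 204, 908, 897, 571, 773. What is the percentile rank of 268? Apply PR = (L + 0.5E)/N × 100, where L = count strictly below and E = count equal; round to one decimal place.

25.0

N = 6.
Strictly below 268: 1. Equal to 268: 1.
PR = (1 + 0.5·1)/6 × 100 = 25.0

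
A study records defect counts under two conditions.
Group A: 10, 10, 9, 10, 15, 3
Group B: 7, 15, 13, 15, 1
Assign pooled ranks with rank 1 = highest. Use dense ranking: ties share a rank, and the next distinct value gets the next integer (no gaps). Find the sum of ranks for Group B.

Sorted (descending): 15, 15, 15, 13, 10, 10, 10, 9, 7, 3, 1
The 3 values of 15 share dense rank 1.
The 3 values of 10 share dense rank 3.
Remaining distinct values take the next consecutive integers.
Group B values → pooled ranks: 7→5, 15→1, 13→2, 15→1, 1→7
Rank sum = 5 + 1 + 2 + 1 + 7 = 16

16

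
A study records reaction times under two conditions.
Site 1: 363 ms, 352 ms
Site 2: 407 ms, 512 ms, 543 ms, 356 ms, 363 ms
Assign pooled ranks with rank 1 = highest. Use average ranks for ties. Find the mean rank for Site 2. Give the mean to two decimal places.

Sorted (descending): 543, 512, 407, 363, 363, 356, 352
The 2 values of 363 occupy positions 4–5 → average rank (4+5)/2 = 4.5.
Site 2 values → pooled ranks: 407→3, 512→2, 543→1, 356→6, 363→4.5
Mean rank = (3 + 2 + 1 + 6 + 4.5) / 5 = 3.30

3.30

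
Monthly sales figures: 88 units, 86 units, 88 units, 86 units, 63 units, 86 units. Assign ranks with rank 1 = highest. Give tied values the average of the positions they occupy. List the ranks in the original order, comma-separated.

1.5, 4, 1.5, 4, 6, 4

Sorted (descending): 88, 88, 86, 86, 86, 63
The 2 values of 88 occupy positions 1–2 → average rank (1+2)/2 = 1.5.
The 3 values of 86 occupy positions 3–5 → average rank 4.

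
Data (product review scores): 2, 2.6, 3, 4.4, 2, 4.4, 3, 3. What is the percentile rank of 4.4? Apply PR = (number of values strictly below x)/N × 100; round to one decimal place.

N = 8.
Strictly below 4.4: 6. Equal to 4.4: 2.
PR = 6/8 × 100 = 75.0

75.0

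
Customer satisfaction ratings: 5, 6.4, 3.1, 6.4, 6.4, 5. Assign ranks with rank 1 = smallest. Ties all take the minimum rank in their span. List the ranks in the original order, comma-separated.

Sorted (ascending): 3.1, 5, 5, 6.4, 6.4, 6.4
The 2 values of 5 occupy positions 2–3 → each gets rank 2.
The 3 values of 6.4 occupy positions 4–6 → each gets rank 4.

2, 4, 1, 4, 4, 2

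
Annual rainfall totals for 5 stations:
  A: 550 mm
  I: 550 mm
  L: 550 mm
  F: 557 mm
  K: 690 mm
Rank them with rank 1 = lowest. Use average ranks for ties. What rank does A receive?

Sorted (ascending): 550, 550, 550, 557, 690
The 3 values of 550 occupy positions 1–3 → average rank 2.
A has value 550 mm → rank 2.

2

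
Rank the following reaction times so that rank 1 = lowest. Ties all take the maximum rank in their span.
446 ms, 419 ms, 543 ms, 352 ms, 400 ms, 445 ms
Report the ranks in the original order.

5, 3, 6, 1, 2, 4

Sorted (ascending): 352, 400, 419, 445, 446, 543
No ties — each value takes its position as its rank.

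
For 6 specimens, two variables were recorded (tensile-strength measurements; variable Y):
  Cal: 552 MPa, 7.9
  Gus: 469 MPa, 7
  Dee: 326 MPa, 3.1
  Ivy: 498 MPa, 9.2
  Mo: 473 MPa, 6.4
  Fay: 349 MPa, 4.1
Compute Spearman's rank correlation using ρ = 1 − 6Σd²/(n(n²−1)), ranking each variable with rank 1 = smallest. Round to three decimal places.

0.886

Ranks of variable 1: 6, 3, 1, 5, 4, 2
Ranks of variable 2: 5, 4, 1, 6, 3, 2
d = r₁ − r₂: 1, -1, 0, -1, 1, 0
d²: 1, 1, 0, 1, 1, 0; Σd² = 4
ρ = 1 − 6·4/(6·35) = 1 − 24/210 = 0.886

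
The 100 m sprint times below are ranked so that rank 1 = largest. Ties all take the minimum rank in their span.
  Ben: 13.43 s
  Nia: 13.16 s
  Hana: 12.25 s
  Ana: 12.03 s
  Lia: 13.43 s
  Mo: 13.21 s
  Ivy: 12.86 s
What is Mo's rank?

Sorted (descending): 13.43, 13.43, 13.21, 13.16, 12.86, 12.25, 12.03
The 2 values of 13.43 occupy positions 1–2 → each gets rank 1.
Mo has value 13.21 s → rank 3.

3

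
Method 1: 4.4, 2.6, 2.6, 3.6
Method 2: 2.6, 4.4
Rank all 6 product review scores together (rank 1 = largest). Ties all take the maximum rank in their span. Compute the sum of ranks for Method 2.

Sorted (descending): 4.4, 4.4, 3.6, 2.6, 2.6, 2.6
The 2 values of 4.4 occupy positions 1–2 → each gets rank 2.
The 3 values of 2.6 occupy positions 4–6 → each gets rank 6.
Method 2 values → pooled ranks: 2.6→6, 4.4→2
Rank sum = 6 + 2 = 8

8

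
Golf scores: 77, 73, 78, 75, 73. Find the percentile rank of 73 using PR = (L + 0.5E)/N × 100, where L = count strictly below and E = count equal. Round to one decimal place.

N = 5.
Strictly below 73: 0. Equal to 73: 2.
PR = (0 + 0.5·2)/5 × 100 = 20.0

20.0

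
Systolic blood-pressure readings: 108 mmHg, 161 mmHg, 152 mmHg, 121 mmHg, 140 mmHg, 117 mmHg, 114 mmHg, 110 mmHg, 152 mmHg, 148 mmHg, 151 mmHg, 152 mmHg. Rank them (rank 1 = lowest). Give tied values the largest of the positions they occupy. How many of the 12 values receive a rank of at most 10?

Sorted (ascending): 108, 110, 114, 117, 121, 140, 148, 151, 152, 152, 152, 161
The 3 values of 152 occupy positions 9–11 → each gets rank 11.
Ranks ≤ 10: {1, 2, 3, 4, 5, 6, 7, 8} → 8 values.

8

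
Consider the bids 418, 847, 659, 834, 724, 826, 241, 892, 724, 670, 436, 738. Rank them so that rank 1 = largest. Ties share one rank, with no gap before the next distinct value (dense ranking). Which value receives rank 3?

Sorted (descending): 892, 847, 834, 826, 738, 724, 724, 670, 659, 436, 418, 241
The 2 values of 724 share dense rank 6.
Remaining distinct values take the next consecutive integers.
Rank 3 → value 834.

834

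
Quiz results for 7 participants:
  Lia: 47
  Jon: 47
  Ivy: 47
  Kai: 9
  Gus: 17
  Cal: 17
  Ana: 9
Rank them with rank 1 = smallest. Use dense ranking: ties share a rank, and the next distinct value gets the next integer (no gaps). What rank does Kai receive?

Sorted (ascending): 9, 9, 17, 17, 47, 47, 47
The 2 values of 9 share dense rank 1.
The 2 values of 17 share dense rank 2.
The 3 values of 47 share dense rank 3.
Kai has value 9 → rank 1.

1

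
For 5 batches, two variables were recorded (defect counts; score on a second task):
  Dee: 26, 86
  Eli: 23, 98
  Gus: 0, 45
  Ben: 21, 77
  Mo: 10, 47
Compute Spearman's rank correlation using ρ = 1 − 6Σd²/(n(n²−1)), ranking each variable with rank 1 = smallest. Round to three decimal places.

Ranks of variable 1: 5, 4, 1, 3, 2
Ranks of variable 2: 4, 5, 1, 3, 2
d = r₁ − r₂: 1, -1, 0, 0, 0
d²: 1, 1, 0, 0, 0; Σd² = 2
ρ = 1 − 6·2/(5·24) = 1 − 12/120 = 0.900

0.900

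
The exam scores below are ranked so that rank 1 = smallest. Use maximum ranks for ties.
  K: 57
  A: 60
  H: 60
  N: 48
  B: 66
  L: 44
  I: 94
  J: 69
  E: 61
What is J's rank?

Sorted (ascending): 44, 48, 57, 60, 60, 61, 66, 69, 94
The 2 values of 60 occupy positions 4–5 → each gets rank 5.
J has value 69 → rank 8.

8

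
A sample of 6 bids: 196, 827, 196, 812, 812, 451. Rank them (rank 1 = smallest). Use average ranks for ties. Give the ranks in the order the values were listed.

Sorted (ascending): 196, 196, 451, 812, 812, 827
The 2 values of 196 occupy positions 1–2 → average rank (1+2)/2 = 1.5.
The 2 values of 812 occupy positions 4–5 → average rank (4+5)/2 = 4.5.

1.5, 6, 1.5, 4.5, 4.5, 3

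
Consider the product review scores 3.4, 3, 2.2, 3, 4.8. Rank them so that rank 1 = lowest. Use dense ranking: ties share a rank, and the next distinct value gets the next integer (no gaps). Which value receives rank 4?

4.8

Sorted (ascending): 2.2, 3, 3, 3.4, 4.8
The 2 values of 3 share dense rank 2.
Remaining distinct values take the next consecutive integers.
Rank 4 → value 4.8.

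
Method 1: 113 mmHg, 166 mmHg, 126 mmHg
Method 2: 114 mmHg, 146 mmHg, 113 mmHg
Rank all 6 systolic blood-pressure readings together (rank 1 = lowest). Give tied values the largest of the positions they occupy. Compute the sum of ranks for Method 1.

Sorted (ascending): 113, 113, 114, 126, 146, 166
The 2 values of 113 occupy positions 1–2 → each gets rank 2.
Method 1 values → pooled ranks: 113→2, 166→6, 126→4
Rank sum = 2 + 6 + 4 = 12

12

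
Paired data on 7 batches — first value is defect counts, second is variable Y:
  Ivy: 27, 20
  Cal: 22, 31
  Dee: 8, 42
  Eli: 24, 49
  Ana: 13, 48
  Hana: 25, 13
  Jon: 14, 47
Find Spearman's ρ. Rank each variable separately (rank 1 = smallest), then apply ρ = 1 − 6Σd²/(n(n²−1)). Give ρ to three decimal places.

Ranks of variable 1: 7, 4, 1, 5, 2, 6, 3
Ranks of variable 2: 2, 3, 4, 7, 6, 1, 5
d = r₁ − r₂: 5, 1, -3, -2, -4, 5, -2
d²: 25, 1, 9, 4, 16, 25, 4; Σd² = 84
ρ = 1 − 6·84/(7·48) = 1 − 504/336 = -0.500

-0.500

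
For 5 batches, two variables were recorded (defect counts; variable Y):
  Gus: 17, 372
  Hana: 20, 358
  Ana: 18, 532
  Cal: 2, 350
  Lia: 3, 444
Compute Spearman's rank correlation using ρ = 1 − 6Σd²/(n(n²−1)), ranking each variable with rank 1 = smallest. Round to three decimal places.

Ranks of variable 1: 3, 5, 4, 1, 2
Ranks of variable 2: 3, 2, 5, 1, 4
d = r₁ − r₂: 0, 3, -1, 0, -2
d²: 0, 9, 1, 0, 4; Σd² = 14
ρ = 1 − 6·14/(5·24) = 1 − 84/120 = 0.300

0.300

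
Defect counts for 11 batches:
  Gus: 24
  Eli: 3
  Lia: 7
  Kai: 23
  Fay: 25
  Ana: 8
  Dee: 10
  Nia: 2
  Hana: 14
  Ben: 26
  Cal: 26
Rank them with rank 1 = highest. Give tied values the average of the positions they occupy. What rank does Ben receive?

1.5

Sorted (descending): 26, 26, 25, 24, 23, 14, 10, 8, 7, 3, 2
The 2 values of 26 occupy positions 1–2 → average rank (1+2)/2 = 1.5.
Ben has value 26 → rank 1.5.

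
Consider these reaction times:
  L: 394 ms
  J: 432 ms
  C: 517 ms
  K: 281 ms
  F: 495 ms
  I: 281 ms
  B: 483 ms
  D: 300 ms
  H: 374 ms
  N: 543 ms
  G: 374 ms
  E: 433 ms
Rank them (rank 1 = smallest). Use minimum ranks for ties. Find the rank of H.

Sorted (ascending): 281, 281, 300, 374, 374, 394, 432, 433, 483, 495, 517, 543
The 2 values of 281 occupy positions 1–2 → each gets rank 1.
The 2 values of 374 occupy positions 4–5 → each gets rank 4.
H has value 374 ms → rank 4.

4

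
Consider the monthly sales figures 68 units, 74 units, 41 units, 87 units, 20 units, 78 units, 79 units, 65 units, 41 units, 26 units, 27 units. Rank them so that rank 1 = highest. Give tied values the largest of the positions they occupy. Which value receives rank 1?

Sorted (descending): 87, 79, 78, 74, 68, 65, 41, 41, 27, 26, 20
The 2 values of 41 occupy positions 7–8 → each gets rank 8.
Rank 1 → value 87.

87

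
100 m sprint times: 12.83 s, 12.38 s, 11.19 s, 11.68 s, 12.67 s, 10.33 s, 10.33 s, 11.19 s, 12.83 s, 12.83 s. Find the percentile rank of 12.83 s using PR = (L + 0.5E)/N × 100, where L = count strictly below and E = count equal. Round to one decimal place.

N = 10.
Strictly below 12.83: 7. Equal to 12.83: 3.
PR = (7 + 0.5·3)/10 × 100 = 85.0

85.0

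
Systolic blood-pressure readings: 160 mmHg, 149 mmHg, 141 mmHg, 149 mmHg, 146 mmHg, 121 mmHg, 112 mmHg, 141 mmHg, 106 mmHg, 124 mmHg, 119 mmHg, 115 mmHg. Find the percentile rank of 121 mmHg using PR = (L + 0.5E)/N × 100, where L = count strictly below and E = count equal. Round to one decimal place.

N = 12.
Strictly below 121: 4. Equal to 121: 1.
PR = (4 + 0.5·1)/12 × 100 = 37.5

37.5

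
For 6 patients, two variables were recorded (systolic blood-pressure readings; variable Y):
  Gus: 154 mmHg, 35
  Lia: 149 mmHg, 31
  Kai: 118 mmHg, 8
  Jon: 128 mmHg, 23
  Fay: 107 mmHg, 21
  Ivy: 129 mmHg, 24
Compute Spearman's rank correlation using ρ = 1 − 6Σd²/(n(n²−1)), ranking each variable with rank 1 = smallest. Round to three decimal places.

Ranks of variable 1: 6, 5, 2, 3, 1, 4
Ranks of variable 2: 6, 5, 1, 3, 2, 4
d = r₁ − r₂: 0, 0, 1, 0, -1, 0
d²: 0, 0, 1, 0, 1, 0; Σd² = 2
ρ = 1 − 6·2/(6·35) = 1 − 12/210 = 0.943

0.943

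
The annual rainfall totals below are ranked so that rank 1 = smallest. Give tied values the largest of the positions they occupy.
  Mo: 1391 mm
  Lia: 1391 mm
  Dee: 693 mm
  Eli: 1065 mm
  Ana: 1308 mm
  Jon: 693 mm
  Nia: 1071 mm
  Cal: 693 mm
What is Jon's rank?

3

Sorted (ascending): 693, 693, 693, 1065, 1071, 1308, 1391, 1391
The 3 values of 693 occupy positions 1–3 → each gets rank 3.
The 2 values of 1391 occupy positions 7–8 → each gets rank 8.
Jon has value 693 mm → rank 3.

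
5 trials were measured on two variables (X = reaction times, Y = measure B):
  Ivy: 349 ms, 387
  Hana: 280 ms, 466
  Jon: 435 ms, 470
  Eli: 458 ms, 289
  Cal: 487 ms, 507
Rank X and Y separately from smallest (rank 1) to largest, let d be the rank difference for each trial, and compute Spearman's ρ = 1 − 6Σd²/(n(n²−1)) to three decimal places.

0.300

Ranks of variable 1: 2, 1, 3, 4, 5
Ranks of variable 2: 2, 3, 4, 1, 5
d = r₁ − r₂: 0, -2, -1, 3, 0
d²: 0, 4, 1, 9, 0; Σd² = 14
ρ = 1 − 6·14/(5·24) = 1 − 84/120 = 0.300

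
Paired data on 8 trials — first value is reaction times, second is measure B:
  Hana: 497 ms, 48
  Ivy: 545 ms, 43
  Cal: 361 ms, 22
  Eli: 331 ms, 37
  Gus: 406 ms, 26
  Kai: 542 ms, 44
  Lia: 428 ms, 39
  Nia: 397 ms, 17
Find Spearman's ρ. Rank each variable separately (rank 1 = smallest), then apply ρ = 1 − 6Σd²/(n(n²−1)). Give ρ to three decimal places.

Ranks of variable 1: 6, 8, 2, 1, 4, 7, 5, 3
Ranks of variable 2: 8, 6, 2, 4, 3, 7, 5, 1
d = r₁ − r₂: -2, 2, 0, -3, 1, 0, 0, 2
d²: 4, 4, 0, 9, 1, 0, 0, 4; Σd² = 22
ρ = 1 − 6·22/(8·63) = 1 − 132/504 = 0.738

0.738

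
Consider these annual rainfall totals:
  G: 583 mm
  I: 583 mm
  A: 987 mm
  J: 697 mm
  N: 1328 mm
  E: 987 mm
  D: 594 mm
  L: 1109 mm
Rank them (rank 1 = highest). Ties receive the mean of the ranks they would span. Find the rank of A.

3.5

Sorted (descending): 1328, 1109, 987, 987, 697, 594, 583, 583
The 2 values of 987 occupy positions 3–4 → average rank (3+4)/2 = 3.5.
The 2 values of 583 occupy positions 7–8 → average rank (7+8)/2 = 7.5.
A has value 987 mm → rank 3.5.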